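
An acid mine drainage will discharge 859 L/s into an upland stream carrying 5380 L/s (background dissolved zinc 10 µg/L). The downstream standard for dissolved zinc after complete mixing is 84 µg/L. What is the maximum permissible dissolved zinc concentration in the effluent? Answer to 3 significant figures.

547 µg/L

At the limit, (Qr·Cr + Qe·Cₑ)/(Qr + Qe) = 84:
Cₑ = (6239·84 − 5380·10.00) / 859.0 = 547.5 µg/L.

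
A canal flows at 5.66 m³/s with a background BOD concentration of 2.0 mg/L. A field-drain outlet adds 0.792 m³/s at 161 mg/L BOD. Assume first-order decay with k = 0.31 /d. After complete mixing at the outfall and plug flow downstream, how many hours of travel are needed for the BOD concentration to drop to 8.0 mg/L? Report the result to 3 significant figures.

Conservation of mass: C = (5.660·2.000 + 0.7920·161.0) / 6.452 = 138.8/6.452 = 21.52 mg/L.
21.52·exp(−k·t) = 8.0 → t = ln(21.52/8.0)/k = 275800 s = 76.60 h.

76.6 h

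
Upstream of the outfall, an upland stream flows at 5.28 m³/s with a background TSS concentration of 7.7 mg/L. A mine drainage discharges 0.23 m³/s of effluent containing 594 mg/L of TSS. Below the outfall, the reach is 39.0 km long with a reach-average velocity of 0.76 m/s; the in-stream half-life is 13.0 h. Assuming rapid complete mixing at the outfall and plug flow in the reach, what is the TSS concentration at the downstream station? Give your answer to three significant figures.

15.0 mg/L

Mass balance: C = (5.280·7.700 + 0.2300·594.0) / 5.510 = 177.3/5.510 = 32.17 mg/L.
Travel time t = 39.0·1000 / 0.76 = 51320 s = 14.25 h.
Half-life 13.0 h → k = ln 2 / 13.0 = 0.05332 h⁻¹ = 1.280 d⁻¹.
Decay over the reach: 32.17·exp(−kt) = 32.17·0.4677 = 15.05 mg/L.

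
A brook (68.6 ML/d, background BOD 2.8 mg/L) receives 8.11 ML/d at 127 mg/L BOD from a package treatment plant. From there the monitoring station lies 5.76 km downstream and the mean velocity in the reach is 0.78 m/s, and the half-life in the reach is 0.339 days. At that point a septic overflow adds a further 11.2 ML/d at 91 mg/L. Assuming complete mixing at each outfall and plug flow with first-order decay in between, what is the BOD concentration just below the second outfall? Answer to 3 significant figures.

Mass balance: C = (68.60·2.800 + 8.110·127.0) / 76.71 = 1222/76.71 = 15.93 mg/L; combined flow 76.71 ML/d.
Travel time t = 5.76·1000 / 0.78 = 7385 s = 2.051 h.
Half-life 0.339 d → k = ln 2 / 0.339 = 2.045 d⁻¹.
Decay over the reach: 15.93·exp(−kt) = 15.93·0.8397 = 13.38 mg/L.
Second outfall: C = (76.71·13.38 + 11.20·91.00)/87.91 = 23.27 mg/L.

23.3 mg/L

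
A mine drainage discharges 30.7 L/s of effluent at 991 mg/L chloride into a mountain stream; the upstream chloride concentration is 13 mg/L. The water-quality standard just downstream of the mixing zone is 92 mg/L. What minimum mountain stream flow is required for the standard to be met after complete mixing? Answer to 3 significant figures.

349 L/s

Set C_mix = 92: (Q·13.00 + 30.70·991.0) / (Q + 30.70) = 92
→ Q = 30.70·(991.0 − 92)/(92 − 13.00) = 349.4 L/s.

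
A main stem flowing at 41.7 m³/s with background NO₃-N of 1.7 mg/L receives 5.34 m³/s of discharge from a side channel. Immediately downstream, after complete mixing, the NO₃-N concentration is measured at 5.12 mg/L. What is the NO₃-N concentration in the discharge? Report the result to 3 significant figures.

Mass balance: 41.70·1.700 + 5.340·Cₑ = 47.04·5.120
→ Cₑ = (47.04·5.120 − 41.70·1.700) / 5.340 = 31.83 mg/L.

31.8 mg/L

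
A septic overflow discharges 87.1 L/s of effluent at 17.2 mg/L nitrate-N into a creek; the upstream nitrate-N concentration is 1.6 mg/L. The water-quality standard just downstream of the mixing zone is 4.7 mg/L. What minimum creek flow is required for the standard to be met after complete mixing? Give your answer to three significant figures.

Set C_mix = 4.7: (Q·1.600 + 87.10·17.20) / (Q + 87.10) = 4.7
→ Q = 87.10·(17.20 − 4.7)/(4.7 − 1.600) = 351.2 L/s.

351 L/s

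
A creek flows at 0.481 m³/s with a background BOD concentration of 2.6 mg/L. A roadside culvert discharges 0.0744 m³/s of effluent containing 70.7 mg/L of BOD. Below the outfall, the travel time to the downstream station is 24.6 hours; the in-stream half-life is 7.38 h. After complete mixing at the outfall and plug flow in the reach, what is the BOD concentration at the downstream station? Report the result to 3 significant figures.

Conservation of mass: C = (0.4810·2.600 + 0.07440·70.70) / 0.5554 = 6.511/0.5554 = 11.72 mg/L.
Half-life 7.38 h → k = ln 2 / 7.38 = 0.09392 h⁻¹ = 2.254 d⁻¹.
After decay, C = 11.72 × e^(−kt) = 11.72 × 0.09921 = 1.163 mg/L.

1.16 mg/L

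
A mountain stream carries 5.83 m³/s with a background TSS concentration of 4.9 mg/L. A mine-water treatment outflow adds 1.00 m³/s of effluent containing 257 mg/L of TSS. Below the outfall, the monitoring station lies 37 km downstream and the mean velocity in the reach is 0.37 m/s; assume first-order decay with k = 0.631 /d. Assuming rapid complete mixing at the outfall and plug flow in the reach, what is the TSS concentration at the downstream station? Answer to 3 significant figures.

After mixing, C = (5.830·4.900 + 1.000·257.0) / 6.830 = 285.6/6.830 = 41.81 mg/L.
Travel time t = 37·1000 / 0.37 = 100000 s = 27.78 h.
Decay over the reach: 41.81·exp(−kt) = 41.81·0.4818 = 20.14 mg/L.

20.1 mg/L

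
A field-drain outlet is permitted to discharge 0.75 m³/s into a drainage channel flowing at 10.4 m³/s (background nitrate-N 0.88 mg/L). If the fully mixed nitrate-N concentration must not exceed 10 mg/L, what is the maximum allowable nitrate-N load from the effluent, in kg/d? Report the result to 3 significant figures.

Mass balance at the limit: 10.40·0.8800 + 0.7500·Cₑ = 11.15·10 → Cₑ = 136.5 mg/L.
Load = 0.7500 m³/s × 136.5 g/m³ × 86 400 s/d = 8843 kg/d.

8840 kg/d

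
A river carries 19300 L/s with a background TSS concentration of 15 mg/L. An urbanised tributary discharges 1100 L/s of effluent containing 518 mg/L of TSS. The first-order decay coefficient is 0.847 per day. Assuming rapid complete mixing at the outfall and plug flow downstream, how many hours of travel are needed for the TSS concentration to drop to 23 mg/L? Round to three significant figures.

Conservation of mass: C = (19300·15.00 + 1100·518.0) / 20400 = 859300/20400 = 42.12 mg/L.
42.12·exp(−k·t) = 23 → t = ln(42.12/23)/k = 61720 s = 17.15 h.

17.1 h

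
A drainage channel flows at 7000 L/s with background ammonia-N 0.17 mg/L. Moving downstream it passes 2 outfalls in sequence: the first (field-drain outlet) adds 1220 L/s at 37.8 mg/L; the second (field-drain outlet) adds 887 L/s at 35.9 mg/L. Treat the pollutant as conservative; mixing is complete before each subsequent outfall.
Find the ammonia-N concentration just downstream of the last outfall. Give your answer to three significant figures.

8.69 mg/L

After outfall 1: Q = 7000 + 1220 = 8220 L/s; C = (7000·0.1700 + 1220·37.80)/8220 = 5.755 mg/L.
After outfall 2: Q = 8220 + 887.0 = 9107 L/s; C = (8220·5.755 + 887.0·35.90)/9107 = 8.691 mg/L.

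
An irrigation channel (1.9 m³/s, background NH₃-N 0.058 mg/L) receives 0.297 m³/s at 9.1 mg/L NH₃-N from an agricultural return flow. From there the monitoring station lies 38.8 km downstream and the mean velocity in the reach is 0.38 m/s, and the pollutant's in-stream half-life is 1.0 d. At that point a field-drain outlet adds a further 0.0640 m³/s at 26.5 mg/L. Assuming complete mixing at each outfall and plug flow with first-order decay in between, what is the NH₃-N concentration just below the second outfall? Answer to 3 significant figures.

After mixing, C = (1.900·0.05800 + 0.2970·9.100) / 2.197 = 2.813/2.197 = 1.280 mg/L; combined flow 2.197 m³/s.
Travel time t = 38.8·1000 / 0.38 = 102100 s = 28.36 h.
Half-life 1.0 d → k = ln 2 / 1.0 = 0.6931 d⁻¹.
Applying C = C₀e^(−kt): 1.280 × 0.4408 = 0.5644 mg/L.
Second outfall: C = (2.197·0.5644 + 0.06400·26.50)/2.261 = 1.299 mg/L.

1.30 mg/L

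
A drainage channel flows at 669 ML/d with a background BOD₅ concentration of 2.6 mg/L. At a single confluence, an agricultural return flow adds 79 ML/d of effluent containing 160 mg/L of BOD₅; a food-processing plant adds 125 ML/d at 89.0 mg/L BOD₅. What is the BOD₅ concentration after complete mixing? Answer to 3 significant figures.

29.2 mg/L

Conservation of mass: C = (669.0·2.600 + 79.00·160.0 + 125.0·89.00) / 873.0 = 25500/873.0 = 29.21 mg/L.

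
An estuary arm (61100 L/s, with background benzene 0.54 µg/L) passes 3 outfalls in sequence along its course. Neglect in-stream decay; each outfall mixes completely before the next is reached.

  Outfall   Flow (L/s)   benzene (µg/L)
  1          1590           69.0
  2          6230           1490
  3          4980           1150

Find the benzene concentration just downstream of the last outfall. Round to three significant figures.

205 µg/L

Below outfall 1: Q → 62690 L/s, C = (61100·0.5400 + 1590·69.00)/62690 = 2.276 µg/L.
Below outfall 2: Q → 68920 L/s, C = (62690·2.276 + 6230·1490)/68920 = 136.8 µg/L.
Below outfall 3: Q → 73900 L/s, C = (68920·136.8 + 4980·1150)/73900 = 205.0 µg/L.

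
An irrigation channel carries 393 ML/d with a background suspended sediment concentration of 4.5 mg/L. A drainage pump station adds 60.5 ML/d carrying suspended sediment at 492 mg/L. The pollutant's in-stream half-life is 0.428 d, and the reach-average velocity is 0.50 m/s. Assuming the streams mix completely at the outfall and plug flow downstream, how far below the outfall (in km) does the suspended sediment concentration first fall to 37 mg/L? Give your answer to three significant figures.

16.8 km

Conservation of mass: C = (393.0·4.500 + 60.50·492.0) / 453.5 = 31530/453.5 = 69.54 mg/L.
Half-life 0.428 d → k = ln 2 / 0.428 = 1.620 d⁻¹.
Set 69.54·exp(−k·t) = 37 → t = ln(69.54/37)/k = 33660 s = 9.350 h.
Distance = v·t = 0.50·33660 = 16830 m = 16.83 km.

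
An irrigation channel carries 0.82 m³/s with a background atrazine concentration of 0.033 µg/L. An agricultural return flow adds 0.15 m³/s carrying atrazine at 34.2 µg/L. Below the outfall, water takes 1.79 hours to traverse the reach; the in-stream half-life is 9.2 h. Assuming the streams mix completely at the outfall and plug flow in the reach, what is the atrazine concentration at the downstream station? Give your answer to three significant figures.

Conservation of mass: C = (0.8200·0.03300 + 0.1500·34.20) / 0.9700 = 5.157/0.9700 = 5.317 µg/L.
Half-life 9.2 h → k = ln 2 / 9.2 = 0.07534 h⁻¹ = 1.808 d⁻¹.
After decay, C = 5.317 × e^(−kt) = 5.317 × 0.8738 = 4.646 µg/L.

4.65 µg/L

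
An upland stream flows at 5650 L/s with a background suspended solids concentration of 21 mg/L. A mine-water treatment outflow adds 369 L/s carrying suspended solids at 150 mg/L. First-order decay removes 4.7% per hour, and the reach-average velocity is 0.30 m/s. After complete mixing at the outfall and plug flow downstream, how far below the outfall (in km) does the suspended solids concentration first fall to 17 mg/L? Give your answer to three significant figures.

Mass balance: C = (5650·21.00 + 369.0·150.0) / 6019 = 174000/6019 = 28.91 mg/L.
4.7%/h lost → k = −ln(1 − 0.047) = 0.04814 h⁻¹.
Set 28.91·exp(−k·t) = 17 → t = ln(28.91/17)/k = 39700 s = 11.03 h.
Distance = v·t = 0.30·39700 = 11910 m = 11.91 km.

11.9 km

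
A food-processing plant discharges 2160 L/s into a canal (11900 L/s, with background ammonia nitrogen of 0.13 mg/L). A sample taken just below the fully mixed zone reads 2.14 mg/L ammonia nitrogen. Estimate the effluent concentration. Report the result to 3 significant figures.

Mass balance: 11900·0.1300 + 2160·Cₑ = 14060·2.140
→ Cₑ = (14060·2.140 − 11900·0.1300) / 2160 = 13.21 mg/L.

13.2 mg/L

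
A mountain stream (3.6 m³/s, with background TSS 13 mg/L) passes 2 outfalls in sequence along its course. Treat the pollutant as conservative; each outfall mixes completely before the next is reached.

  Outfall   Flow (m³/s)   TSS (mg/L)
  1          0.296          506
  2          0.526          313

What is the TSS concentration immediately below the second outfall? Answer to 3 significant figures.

After outfall 1: Q = 3.600 + 0.2960 = 3.896 m³/s; C = (3.600·13.00 + 0.2960·506.0)/3.896 = 50.46 mg/L.
After outfall 2: Q = 3.896 + 0.5260 = 4.422 m³/s; C = (3.896·50.46 + 0.5260·313.0)/4.422 = 81.69 mg/L.

81.7 mg/L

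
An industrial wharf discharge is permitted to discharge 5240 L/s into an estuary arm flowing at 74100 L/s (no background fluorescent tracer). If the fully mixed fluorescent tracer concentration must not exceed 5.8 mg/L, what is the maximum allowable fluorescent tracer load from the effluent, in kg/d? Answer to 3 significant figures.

39800 kg/d

Mass balance at the limit: 74100·0 + 5240·Cₑ = 79340·5.8 → Cₑ = 87.82 mg/L.
5240 L/s = 5.240 m³/s. Load = 5.240 m³/s × 87.82 g/m³ × 86 400 s/d = 39760 kg/d.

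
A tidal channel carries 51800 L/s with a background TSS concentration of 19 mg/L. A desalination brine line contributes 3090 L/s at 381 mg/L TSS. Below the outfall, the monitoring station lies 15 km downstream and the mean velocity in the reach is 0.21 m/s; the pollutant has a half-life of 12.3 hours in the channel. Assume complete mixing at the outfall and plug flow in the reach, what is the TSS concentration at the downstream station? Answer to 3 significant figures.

Flow-weighted average: C = (51800·19.00 + 3090·381.0) / 54890 = 2161000/54890 = 39.38 mg/L.
Travel time t = 15·1000 / 0.21 = 71430 s = 19.84 h.
Half-life 12.3 h → k = ln 2 / 12.3 = 0.05635 h⁻¹ = 1.352 d⁻¹.
Applying C = C₀e^(−kt): 39.38 × 0.3269 = 12.87 mg/L.

12.9 mg/L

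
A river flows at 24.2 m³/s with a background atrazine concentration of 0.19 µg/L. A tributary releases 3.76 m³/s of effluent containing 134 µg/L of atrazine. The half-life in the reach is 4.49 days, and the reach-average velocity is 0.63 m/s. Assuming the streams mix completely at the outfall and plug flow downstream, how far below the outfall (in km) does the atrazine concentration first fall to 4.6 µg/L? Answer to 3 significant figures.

485 km

Mixed concentration C = ΣQC/ΣQ = (24.20·0.1900 + 3.760·134.0) / 27.96 = 508.4/27.96 = 18.18 µg/L.
Half-life 4.49 d → k = ln 2 / 4.49 = 0.1544 d⁻¹.
Set 18.18·exp(−k·t) = 4.6 → t = ln(18.18/4.6)/k = 769300 s = 213.7 h.
Distance = v·t = 0.63·769300 = 484600 m = 484.6 km.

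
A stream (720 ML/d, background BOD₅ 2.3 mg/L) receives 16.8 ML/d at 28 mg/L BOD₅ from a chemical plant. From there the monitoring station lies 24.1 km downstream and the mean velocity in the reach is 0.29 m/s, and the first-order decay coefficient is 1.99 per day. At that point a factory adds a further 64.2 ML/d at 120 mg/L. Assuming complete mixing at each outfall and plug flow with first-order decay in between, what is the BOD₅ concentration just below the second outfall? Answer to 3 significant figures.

10.0 mg/L

After mixing, C = (720.0·2.300 + 16.80·28.00) / 736.8 = 2126/736.8 = 2.886 mg/L; combined flow 736.8 ML/d.
Travel time t = 24.1·1000 / 0.29 = 83100 s = 23.08 h.
First-order decay: C = 2.886·exp(−k·t) = 2.886·0.1475 = 0.4256 mg/L.
At the second outfall, C = (736.8·0.4256 + 64.20·120.0) / (736.8 + 64.20) = 10.01 mg/L.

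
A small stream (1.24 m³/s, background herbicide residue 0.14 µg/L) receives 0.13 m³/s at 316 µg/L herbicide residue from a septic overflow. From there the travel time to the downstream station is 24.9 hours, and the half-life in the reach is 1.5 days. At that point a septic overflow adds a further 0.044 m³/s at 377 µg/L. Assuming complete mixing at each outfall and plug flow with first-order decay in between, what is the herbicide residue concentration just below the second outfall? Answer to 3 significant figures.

Conservation of mass: C = (1.240·0.1400 + 0.1300·316.0) / 1.370 = 41.25/1.370 = 30.11 µg/L; combined flow 1.370 m³/s.
Half-life 1.5 d → k = ln 2 / 1.5 = 0.4621 d⁻¹.
Applying C = C₀e^(−kt): 30.11 × 0.6191 = 18.64 µg/L.
Second outfall: C = (1.370·18.64 + 0.04400·377.0)/1.414 = 29.79 µg/L.

29.8 µg/L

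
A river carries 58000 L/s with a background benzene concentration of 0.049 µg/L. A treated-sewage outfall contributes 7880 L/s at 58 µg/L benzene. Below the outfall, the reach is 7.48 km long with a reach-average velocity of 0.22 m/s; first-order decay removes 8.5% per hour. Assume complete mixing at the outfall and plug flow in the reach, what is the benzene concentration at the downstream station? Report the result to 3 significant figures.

After mixing, C = (58000·0.04900 + 7880·58.00) / 65880 = 459900/65880 = 6.981 µg/L.
Travel time t = 7.48·1000 / 0.22 = 34000 s = 9.444 h.
8.5%/h lost → k = −ln(1 − 0.085) = 0.08883 h⁻¹.
Decay over the reach: 6.981·exp(−kt) = 6.981·0.4322 = 3.017 µg/L.

3.02 µg/L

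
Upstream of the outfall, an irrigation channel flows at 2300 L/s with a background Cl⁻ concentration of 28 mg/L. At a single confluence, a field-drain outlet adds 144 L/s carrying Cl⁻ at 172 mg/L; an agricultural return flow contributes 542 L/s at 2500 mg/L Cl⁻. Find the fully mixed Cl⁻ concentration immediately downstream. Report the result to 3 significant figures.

484 mg/L

After mixing, C = (2300·28.00 + 144.0·172.0 + 542.0·2500) / 2986 = 1444000/2986 = 483.6 mg/L.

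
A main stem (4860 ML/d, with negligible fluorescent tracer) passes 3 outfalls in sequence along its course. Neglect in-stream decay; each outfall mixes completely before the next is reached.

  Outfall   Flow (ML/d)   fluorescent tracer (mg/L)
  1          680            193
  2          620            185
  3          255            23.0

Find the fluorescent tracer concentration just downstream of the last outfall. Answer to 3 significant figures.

39.3 mg/L

Outfall 1: combined Q = 5540 ML/d; C = (4860·0 + 680.0·193.0)/5540 = 23.69 mg/L.
Outfall 2: combined Q = 6160 ML/d; C = (5540·23.69 + 620.0·185.0)/6160 = 39.93 mg/L.
Outfall 3: combined Q = 6415 ML/d; C = (6160·39.93 + 255.0·23.00)/6415 = 39.25 mg/L.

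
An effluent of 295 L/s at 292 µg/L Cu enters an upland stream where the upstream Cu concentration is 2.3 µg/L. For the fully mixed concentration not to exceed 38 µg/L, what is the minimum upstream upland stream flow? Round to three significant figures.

Set C_mix = 38: (Q·2.300 + 295.0·292.0) / (Q + 295.0) = 38
→ Q = 295.0·(292.0 − 38)/(38 − 2.300) = 2099 L/s.

2100 L/s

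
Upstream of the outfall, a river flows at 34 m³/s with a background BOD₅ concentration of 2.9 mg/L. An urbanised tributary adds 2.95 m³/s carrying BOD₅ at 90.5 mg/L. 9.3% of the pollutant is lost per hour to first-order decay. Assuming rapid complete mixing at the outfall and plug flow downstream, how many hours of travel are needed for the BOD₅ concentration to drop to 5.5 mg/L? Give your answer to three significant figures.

Mass balance: C = (34.00·2.900 + 2.950·90.50) / 36.95 = 365.6/36.95 = 9.894 mg/L.
9.3%/h lost → k = −ln(1 − 0.093) = 0.09761 h⁻¹.
9.894·exp(−k·t) = 5.5 → t = ln(9.894/5.5)/k = 21650 s = 6.015 h.

6.02 h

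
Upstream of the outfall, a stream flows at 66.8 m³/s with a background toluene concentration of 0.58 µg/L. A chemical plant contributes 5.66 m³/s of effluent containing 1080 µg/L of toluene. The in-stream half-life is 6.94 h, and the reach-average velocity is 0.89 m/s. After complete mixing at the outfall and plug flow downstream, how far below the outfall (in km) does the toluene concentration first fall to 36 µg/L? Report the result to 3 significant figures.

After mixing, C = (66.80·0.5800 + 5.660·1080) / 72.46 = 6152/72.46 = 84.90 µg/L.
Half-life 6.94 h → k = ln 2 / 6.94 = 0.09988 h⁻¹ = 2.397 d⁻¹.
Set 84.90·exp(−k·t) = 36 → t = ln(84.90/36)/k = 30920 s = 8.590 h.
Distance = v·t = 0.89·30920 = 27520 m = 27.52 km.

27.5 km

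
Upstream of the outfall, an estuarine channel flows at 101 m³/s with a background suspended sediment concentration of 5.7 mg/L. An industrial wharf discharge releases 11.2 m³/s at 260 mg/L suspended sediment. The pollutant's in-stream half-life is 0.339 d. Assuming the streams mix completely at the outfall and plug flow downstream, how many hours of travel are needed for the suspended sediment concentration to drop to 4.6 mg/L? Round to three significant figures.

22.4 h

Conservation of mass: C = (101.0·5.700 + 11.20·260.0) / 112.2 = 3488/112.2 = 31.08 mg/L.
Half-life 0.339 d → k = ln 2 / 0.339 = 2.045 d⁻¹.
31.08·exp(−k·t) = 4.6 → t = ln(31.08/4.6)/k = 80740 s = 22.43 h.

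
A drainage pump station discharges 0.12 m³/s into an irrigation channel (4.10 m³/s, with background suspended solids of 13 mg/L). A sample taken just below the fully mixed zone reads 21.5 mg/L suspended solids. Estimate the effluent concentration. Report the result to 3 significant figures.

Mass balance: 4.100·13.00 + 0.1200·Cₑ = 4.220·21.50
→ Cₑ = (4.220·21.50 − 4.100·13.00) / 0.1200 = 311.9 mg/L.

312 mg/L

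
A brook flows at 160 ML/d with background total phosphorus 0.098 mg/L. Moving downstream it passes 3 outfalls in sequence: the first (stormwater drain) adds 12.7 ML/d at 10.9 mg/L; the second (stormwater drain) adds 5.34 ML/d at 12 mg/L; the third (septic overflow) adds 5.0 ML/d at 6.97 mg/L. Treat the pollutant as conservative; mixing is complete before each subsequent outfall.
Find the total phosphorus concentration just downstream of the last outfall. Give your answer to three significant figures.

After outfall 1: Q = 160.0 + 12.70 = 172.7 ML/d; C = (160.0·0.09800 + 12.70·10.90)/172.7 = 0.8924 mg/L.
After outfall 2: Q = 172.7 + 5.340 = 178.0 ML/d; C = (172.7·0.8924 + 5.340·12.00)/178.0 = 1.226 mg/L.
After outfall 3: Q = 178.0 + 5.000 = 183.0 ML/d; C = (178.0·1.226 + 5.000·6.970)/183.0 = 1.382 mg/L.

1.38 mg/L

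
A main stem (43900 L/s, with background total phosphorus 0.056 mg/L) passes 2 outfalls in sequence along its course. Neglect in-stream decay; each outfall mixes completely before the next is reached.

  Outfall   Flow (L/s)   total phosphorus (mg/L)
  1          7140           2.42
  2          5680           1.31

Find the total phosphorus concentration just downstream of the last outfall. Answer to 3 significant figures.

Outfall 1: combined Q = 51040 L/s; C = (43900·0.05600 + 7140·2.420)/51040 = 0.3867 mg/L.
Outfall 2: combined Q = 56720 L/s; C = (51040·0.3867 + 5680·1.310)/56720 = 0.4792 mg/L.

0.479 mg/L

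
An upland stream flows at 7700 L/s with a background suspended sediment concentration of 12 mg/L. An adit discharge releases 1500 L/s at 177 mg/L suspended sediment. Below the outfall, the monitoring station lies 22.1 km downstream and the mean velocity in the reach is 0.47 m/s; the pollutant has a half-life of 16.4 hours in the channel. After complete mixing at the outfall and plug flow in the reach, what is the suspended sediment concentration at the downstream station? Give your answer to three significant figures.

After mixing, C = (7700·12.00 + 1500·177.0) / 9200 = 357900/9200 = 38.90 mg/L.
Travel time t = 22.1·1000 / 0.47 = 47020 s = 13.06 h.
Half-life 16.4 h → k = ln 2 / 16.4 = 0.04227 h⁻¹ = 1.014 d⁻¹.
After decay, C = 38.90 × e^(−kt) = 38.90 × 0.5758 = 22.40 mg/L.

22.4 mg/L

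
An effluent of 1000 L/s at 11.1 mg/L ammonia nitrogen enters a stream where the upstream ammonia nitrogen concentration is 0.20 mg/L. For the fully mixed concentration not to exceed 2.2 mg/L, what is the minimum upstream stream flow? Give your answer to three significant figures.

Set C_mix = 2.2: (Q·0.2000 + 1000·11.10) / (Q + 1000) = 2.2
→ Q = 1000·(11.10 − 2.2)/(2.2 − 0.2000) = 4450 L/s.

4450 L/s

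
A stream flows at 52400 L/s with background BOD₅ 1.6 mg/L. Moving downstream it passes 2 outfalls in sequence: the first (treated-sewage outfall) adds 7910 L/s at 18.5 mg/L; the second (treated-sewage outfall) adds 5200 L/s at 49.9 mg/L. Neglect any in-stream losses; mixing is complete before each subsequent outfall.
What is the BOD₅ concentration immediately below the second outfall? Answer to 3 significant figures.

Below outfall 1: Q → 60310 L/s, C = (52400·1.600 + 7910·18.50)/60310 = 3.817 mg/L.
Below outfall 2: Q → 65510 L/s, C = (60310·3.817 + 5200·49.90)/65510 = 7.475 mg/L.

7.47 mg/L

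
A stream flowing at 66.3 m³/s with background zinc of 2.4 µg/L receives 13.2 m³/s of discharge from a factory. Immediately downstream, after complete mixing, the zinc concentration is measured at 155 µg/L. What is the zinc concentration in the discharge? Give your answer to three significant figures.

Mass balance: 66.30·2.400 + 13.20·Cₑ = 79.50·155.0
→ Cₑ = (79.50·155.0 − 66.30·2.400) / 13.20 = 921.5 µg/L.

921 µg/L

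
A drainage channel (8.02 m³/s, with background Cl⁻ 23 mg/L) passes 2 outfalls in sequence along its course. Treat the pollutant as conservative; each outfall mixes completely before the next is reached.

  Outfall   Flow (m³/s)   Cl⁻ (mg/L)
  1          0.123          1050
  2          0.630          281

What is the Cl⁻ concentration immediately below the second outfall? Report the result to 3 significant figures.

55.9 mg/L

After outfall 1: Q = 8.020 + 0.1230 = 8.143 m³/s; C = (8.020·23.00 + 0.1230·1050)/8.143 = 38.51 mg/L.
After outfall 2: Q = 8.143 + 0.6300 = 8.773 m³/s; C = (8.143·38.51 + 0.6300·281.0)/8.773 = 55.93 mg/L.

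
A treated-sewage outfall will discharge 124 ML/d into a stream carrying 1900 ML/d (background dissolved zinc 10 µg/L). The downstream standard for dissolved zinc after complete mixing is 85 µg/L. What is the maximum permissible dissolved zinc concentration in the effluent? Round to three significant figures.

1230 µg/L

At the limit, (Qr·Cr + Qe·Cₑ)/(Qr + Qe) = 85:
Cₑ = (2024·85 − 1900·10.00) / 124.0 = 1234 µg/L.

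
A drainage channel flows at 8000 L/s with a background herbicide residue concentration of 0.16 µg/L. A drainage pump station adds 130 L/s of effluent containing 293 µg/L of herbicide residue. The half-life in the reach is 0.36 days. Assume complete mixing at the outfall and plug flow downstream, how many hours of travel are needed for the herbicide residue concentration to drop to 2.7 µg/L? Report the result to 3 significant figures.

7.28 h

Mixed concentration C = ΣQC/ΣQ = (8000·0.1600 + 130.0·293.0) / 8130 = 39370/8130 = 4.843 µg/L.
Half-life 0.36 d → k = ln 2 / 0.36 = 1.925 d⁻¹.
4.843·exp(−k·t) = 2.7 → t = ln(4.843/2.7)/k = 26210 s = 7.282 h.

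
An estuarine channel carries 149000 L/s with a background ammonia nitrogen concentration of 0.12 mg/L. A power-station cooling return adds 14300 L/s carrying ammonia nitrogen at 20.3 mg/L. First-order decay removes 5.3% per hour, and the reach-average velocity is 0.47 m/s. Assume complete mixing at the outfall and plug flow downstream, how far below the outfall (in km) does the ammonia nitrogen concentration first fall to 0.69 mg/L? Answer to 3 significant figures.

Flow-weighted average: C = (149000·0.1200 + 14300·20.30) / 163300 = 308200/163300 = 1.887 mg/L.
5.3%/h lost → k = −ln(1 − 0.053) = 0.05446 h⁻¹.
Set 1.887·exp(−k·t) = 0.69 → t = ln(1.887/0.69)/k = 66510 s = 18.48 h.
Distance = v·t = 0.47·66510 = 31260 m = 31.26 km.

31.3 km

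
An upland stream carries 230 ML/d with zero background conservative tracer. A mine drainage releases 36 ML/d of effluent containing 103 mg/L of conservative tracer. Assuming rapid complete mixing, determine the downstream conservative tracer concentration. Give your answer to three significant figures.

13.9 mg/L

Conservation of mass: C = (230.0·0 + 36.00·103.0) / 266.0 = 3708/266.0 = 13.94 mg/L.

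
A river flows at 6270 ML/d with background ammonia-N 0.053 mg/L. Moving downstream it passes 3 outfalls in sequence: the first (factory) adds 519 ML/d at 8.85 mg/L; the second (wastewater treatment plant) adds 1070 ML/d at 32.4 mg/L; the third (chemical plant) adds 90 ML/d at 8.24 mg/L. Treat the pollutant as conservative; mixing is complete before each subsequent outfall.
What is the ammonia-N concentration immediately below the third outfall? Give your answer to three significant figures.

5.07 mg/L

Below outfall 1: Q → 6789 ML/d, C = (6270·0.05300 + 519.0·8.850)/6789 = 0.7255 mg/L.
Below outfall 2: Q → 7859 ML/d, C = (6789·0.7255 + 1070·32.40)/7859 = 5.038 mg/L.
Below outfall 3: Q → 7949 ML/d, C = (7859·5.038 + 90.00·8.240)/7949 = 5.074 mg/L.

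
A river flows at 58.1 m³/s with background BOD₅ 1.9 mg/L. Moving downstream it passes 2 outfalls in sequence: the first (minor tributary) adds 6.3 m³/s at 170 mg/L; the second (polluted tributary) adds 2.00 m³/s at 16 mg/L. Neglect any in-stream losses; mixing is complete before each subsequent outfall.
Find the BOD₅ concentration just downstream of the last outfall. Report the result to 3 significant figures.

Below outfall 1: Q → 64.40 m³/s, C = (58.10·1.900 + 6.300·170.0)/64.40 = 18.34 mg/L.
Below outfall 2: Q → 66.40 m³/s, C = (64.40·18.34 + 2.000·16.00)/66.40 = 18.27 mg/L.

18.3 mg/L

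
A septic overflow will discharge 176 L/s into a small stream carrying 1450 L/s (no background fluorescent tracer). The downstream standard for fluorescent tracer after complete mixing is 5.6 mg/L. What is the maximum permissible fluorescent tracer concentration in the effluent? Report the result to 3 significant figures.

51.7 mg/L

At the limit, (Qr·Cr + Qe·Cₑ)/(Qr + Qe) = 5.6:
Cₑ = (1626·5.6 − 1450·0) / 176.0 = 51.74 mg/L.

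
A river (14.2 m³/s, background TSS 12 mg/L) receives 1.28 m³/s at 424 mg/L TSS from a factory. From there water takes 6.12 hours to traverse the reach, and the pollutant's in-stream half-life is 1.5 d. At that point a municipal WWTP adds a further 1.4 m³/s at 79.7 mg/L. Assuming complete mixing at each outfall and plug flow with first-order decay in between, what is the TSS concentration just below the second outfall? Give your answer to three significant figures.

Mixed concentration C = ΣQC/ΣQ = (14.20·12.00 + 1.280·424.0) / 15.48 = 713.1/15.48 = 46.07 mg/L; combined flow 15.48 m³/s.
Half-life 1.5 d → k = ln 2 / 1.5 = 0.4621 d⁻¹.
Decay over the reach: 46.07·exp(−kt) = 46.07·0.8888 = 40.95 mg/L.
Second outfall: C = (15.48·40.95 + 1.400·79.70)/16.88 = 44.16 mg/L.

44.2 mg/L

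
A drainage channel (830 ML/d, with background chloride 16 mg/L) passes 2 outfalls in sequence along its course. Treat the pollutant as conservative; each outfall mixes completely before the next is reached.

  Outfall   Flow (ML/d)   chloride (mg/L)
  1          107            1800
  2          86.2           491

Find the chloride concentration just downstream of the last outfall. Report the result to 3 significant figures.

Below outfall 1: Q → 937.0 ML/d, C = (830.0·16.00 + 107.0·1800)/937.0 = 219.7 mg/L.
Below outfall 2: Q → 1023 ML/d, C = (937.0·219.7 + 86.20·491.0)/1023 = 242.6 mg/L.

243 mg/L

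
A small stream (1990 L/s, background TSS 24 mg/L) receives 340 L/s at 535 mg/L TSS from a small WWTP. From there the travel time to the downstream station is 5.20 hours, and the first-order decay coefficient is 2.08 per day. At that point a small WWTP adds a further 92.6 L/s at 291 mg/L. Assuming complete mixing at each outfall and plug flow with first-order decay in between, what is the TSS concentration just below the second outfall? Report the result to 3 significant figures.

Flow-weighted average: C = (1990·24.00 + 340.0·535.0) / 2330 = 229700/2330 = 98.57 mg/L; combined flow 2330 L/s.
First-order decay: C = 98.57·exp(−k·t) = 98.57·0.6372 = 62.81 mg/L.
Second outfall: C = (2330·62.81 + 92.60·291.0)/2423 = 71.53 mg/L.

71.5 mg/L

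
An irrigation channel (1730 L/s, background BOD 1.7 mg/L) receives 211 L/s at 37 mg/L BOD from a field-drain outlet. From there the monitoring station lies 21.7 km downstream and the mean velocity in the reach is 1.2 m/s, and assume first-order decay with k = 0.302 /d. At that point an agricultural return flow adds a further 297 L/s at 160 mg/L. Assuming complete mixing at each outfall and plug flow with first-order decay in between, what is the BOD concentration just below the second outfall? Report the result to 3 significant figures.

25.7 mg/L

Mixed concentration C = ΣQC/ΣQ = (1730·1.700 + 211.0·37.00) / 1941 = 10750/1941 = 5.537 mg/L; combined flow 1941 L/s.
Travel time t = 21.7·1000 / 1.2 = 18080 s = 5.023 h.
Decay over the reach: 5.537·exp(−kt) = 5.537·0.9387 = 5.198 mg/L.
At the second outfall, C = (1941·5.198 + 297.0·160.0) / (1941 + 297.0) = 25.74 mg/L.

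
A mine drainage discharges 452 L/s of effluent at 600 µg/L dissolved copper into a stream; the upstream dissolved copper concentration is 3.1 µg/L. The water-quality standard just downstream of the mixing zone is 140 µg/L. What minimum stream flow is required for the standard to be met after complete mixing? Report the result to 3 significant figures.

1520 L/s

Set C_mix = 140: (Q·3.100 + 452.0·600.0) / (Q + 452.0) = 140
→ Q = 452.0·(600.0 − 140)/(140 − 3.100) = 1519 L/s.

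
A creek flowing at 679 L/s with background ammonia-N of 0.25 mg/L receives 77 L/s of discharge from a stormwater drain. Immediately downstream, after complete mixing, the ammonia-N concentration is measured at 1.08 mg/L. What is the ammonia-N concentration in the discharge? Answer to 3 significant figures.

8.40 mg/L

Mass balance: 679.0·0.2500 + 77.00·Cₑ = 756.0·1.080
→ Cₑ = (756.0·1.080 − 679.0·0.2500) / 77.00 = 8.399 mg/L.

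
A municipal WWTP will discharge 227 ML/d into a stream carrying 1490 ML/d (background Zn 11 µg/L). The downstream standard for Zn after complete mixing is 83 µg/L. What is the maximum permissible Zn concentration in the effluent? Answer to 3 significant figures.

At the limit, (Qr·Cr + Qe·Cₑ)/(Qr + Qe) = 83:
Cₑ = (1717·83 − 1490·11.00) / 227.0 = 555.6 µg/L.

556 µg/L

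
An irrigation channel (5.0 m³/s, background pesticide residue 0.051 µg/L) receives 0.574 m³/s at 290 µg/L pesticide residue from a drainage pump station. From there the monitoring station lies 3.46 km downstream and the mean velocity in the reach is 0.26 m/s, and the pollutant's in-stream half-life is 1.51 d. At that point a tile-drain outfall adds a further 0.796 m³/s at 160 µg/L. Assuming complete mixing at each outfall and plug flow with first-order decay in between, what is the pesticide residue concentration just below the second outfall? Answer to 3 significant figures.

44.4 µg/L

After mixing, C = (5.000·0.05100 + 0.5740·290.0) / 5.574 = 166.7/5.574 = 29.91 µg/L; combined flow 5.574 m³/s.
Travel time t = 3.46·1000 / 0.26 = 13310 s = 3.697 h.
Half-life 1.51 d → k = ln 2 / 1.51 = 0.4590 d⁻¹.
Applying C = C₀e^(−kt): 29.91 × 0.9317 = 27.87 µg/L.
At the second outfall, C = (5.574·27.87 + 0.7960·160.0) / (5.574 + 0.7960) = 44.38 µg/L.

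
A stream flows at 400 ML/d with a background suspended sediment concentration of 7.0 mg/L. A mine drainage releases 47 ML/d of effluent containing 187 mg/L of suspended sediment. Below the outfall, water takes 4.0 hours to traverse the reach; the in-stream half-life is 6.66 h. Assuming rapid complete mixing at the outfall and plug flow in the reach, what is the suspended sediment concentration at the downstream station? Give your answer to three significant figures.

17.1 mg/L

Flow-weighted average: C = (400.0·7.000 + 47.00·187.0) / 447.0 = 11590/447.0 = 25.93 mg/L.
Half-life 6.66 h → k = ln 2 / 6.66 = 0.1041 h⁻¹ = 2.498 d⁻¹.
After decay, C = 25.93 × e^(−kt) = 25.93 × 0.6595 = 17.10 mg/L.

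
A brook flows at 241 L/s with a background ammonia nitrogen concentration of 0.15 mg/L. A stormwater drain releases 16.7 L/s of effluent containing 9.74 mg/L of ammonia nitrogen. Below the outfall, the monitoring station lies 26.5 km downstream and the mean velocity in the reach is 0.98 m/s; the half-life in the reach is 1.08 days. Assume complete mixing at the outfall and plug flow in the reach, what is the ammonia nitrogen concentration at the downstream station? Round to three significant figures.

0.631 mg/L

Mixed concentration C = ΣQC/ΣQ = (241.0·0.1500 + 16.70·9.740) / 257.7 = 198.8/257.7 = 0.7715 mg/L.
Travel time t = 26.5·1000 / 0.98 = 27040 s = 7.511 h.
Half-life 1.08 d → k = ln 2 / 1.08 = 0.6418 d⁻¹.
First-order decay: C = 0.7715·exp(−k·t) = 0.7715·0.8180 = 0.6311 mg/L.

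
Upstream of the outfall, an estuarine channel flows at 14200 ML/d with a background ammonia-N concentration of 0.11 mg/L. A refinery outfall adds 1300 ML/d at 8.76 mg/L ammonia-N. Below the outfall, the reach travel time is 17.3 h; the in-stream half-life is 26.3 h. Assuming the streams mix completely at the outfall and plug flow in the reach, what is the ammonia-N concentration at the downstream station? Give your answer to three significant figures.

Flow-weighted average: C = (14200·0.1100 + 1300·8.760) / 15500 = 12950/15500 = 0.8355 mg/L.
Half-life 26.3 h → k = ln 2 / 26.3 = 0.02636 h⁻¹ = 0.6325 d⁻¹.
First-order decay: C = 0.8355·exp(−k·t) = 0.8355·0.6338 = 0.5296 mg/L.

0.530 mg/L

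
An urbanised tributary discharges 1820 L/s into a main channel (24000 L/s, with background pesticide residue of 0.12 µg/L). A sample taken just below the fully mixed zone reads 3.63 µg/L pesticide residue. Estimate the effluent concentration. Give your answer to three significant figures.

Mass balance: 24000·0.1200 + 1820·Cₑ = 25820·3.630
→ Cₑ = (25820·3.630 − 24000·0.1200) / 1820 = 49.92 µg/L.

49.9 µg/L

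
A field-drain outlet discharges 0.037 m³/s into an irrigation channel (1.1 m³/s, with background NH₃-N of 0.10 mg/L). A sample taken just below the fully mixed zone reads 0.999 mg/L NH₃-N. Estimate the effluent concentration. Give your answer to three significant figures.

Mass balance: 1.100·0.1000 + 0.03700·Cₑ = 1.137·0.9990
→ Cₑ = (1.137·0.9990 − 1.100·0.1000) / 0.03700 = 27.73 mg/L.

27.7 mg/L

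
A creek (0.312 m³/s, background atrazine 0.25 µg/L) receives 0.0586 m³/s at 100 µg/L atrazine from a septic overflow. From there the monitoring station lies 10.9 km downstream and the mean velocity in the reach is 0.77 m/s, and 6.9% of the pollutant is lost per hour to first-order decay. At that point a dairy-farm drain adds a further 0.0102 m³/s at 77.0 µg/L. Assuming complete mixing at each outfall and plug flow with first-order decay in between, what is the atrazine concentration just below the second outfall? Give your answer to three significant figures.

Conservation of mass: C = (0.3120·0.2500 + 0.05860·100.0) / 0.3706 = 5.938/0.3706 = 16.02 µg/L; combined flow 0.3706 m³/s.
Travel time t = 10.9·1000 / 0.77 = 14160 s = 3.932 h.
6.9%/h lost → k = −ln(1 − 0.069) = 0.07150 h⁻¹.
Applying C = C₀e^(−kt): 16.02 × 0.7549 = 12.10 µg/L.
At the second outfall, C = (0.3706·12.10 + 0.01020·77.00) / (0.3706 + 0.01020) = 13.83 µg/L.

13.8 µg/L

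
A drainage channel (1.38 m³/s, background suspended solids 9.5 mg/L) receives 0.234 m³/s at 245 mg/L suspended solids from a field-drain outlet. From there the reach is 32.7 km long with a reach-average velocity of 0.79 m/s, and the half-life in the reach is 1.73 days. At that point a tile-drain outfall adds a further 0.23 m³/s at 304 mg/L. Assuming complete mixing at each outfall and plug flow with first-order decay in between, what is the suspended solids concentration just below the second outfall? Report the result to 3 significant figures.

69.4 mg/L

After mixing, C = (1.380·9.500 + 0.2340·245.0) / 1.614 = 70.44/1.614 = 43.64 mg/L; combined flow 1.614 m³/s.
Travel time t = 32.7·1000 / 0.79 = 41390 s = 11.50 h.
Half-life 1.73 d → k = ln 2 / 1.73 = 0.4007 d⁻¹.
Decay over the reach: 43.64·exp(−kt) = 43.64·0.8253 = 36.02 mg/L.
At the second outfall, C = (1.614·36.02 + 0.2300·304.0) / (1.614 + 0.2300) = 69.45 mg/L.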